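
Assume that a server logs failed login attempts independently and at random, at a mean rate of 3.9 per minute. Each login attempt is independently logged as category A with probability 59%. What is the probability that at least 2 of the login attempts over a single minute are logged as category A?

Thinning: the login attempts that are logged as category A themselves form a Poisson process with rate 0.59 × 3.9 = 2.301 per minute.
So μ = 2.301.
P(N ≥ 2) = 1 − P(N ≤ 1) ≈ 0.6694.

0.6694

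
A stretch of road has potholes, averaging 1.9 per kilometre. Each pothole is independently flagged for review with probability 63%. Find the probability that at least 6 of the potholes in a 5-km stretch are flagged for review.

Thinning: the potholes that are flagged for review themselves form a Poisson process with rate 0.63 × 1.9 = 1.197 per kilometre.
Over the interval, μ = 1.197 × 5 = 5.985 (a 5-km stretch = 5 kilometres).
P(N ≥ 6) = 1 − P(N ≤ 5) ≈ 0.5519.

0.5519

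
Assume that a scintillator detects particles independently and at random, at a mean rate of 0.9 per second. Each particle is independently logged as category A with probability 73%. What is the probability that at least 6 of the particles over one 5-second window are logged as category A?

Thinning: the particles that are logged as category A themselves form a Poisson process with rate 0.73 × 0.9 = 0.657 per second.
Over the interval, μ = 0.657 × 5 = 3.285 (a 5-second window = 5 seconds).
P(N ≥ 6) = 1 − P(N ≤ 5) ≈ 0.1153.

0.1153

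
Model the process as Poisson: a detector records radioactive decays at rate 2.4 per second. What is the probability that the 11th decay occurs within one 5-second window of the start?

Over the interval, μ = 2.4 × 5 = 12 (a 5-second window = 5 seconds).
The 11th arrival falls in the interval iff at least 11 events occur there: P(S_11 ≤ t) = P(N ≥ 11) = 1 − P(N ≤ 10) ≈ 0.6528.

0.6528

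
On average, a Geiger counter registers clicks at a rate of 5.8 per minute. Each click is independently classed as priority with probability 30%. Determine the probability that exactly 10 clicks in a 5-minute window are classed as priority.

Thinning: the clicks that are classed as priority themselves form a Poisson process with rate 0.3 × 5.8 = 1.74 per minute.
Over the interval, μ = 1.74 × 5 = 8.7 (a 5-minute window = 5 minutes).
P(N = 10) = e^(−8.7) · 8.7^10/10! ≈ 0.1140.

0.1140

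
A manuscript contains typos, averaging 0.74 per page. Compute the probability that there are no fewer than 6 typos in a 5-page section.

Over the interval, μ = 0.74 × 5 = 3.7 (a 5-page section = 5 pages).
P(N ≥ 6) = 1 − P(N ≤ 5) = 1 − Σ_{j=0}^{5} e^(−μ) μ^j/j! ≈ 0.1699.

0.1699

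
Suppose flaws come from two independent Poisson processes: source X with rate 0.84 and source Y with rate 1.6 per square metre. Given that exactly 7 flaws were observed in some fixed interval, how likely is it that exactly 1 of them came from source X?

0.1916

Given the total, each event is independently from source X with probability p = λ_X/(λ_X+λ_Y) = 0.84/2.44 ≈ 0.3443.
So K ~ Binomial(7, 0.84/2.44): P(K = 1) = C(7,1) · (0.84/2.44)^1 · (1.6/2.44)^6 ≈ 0.1916.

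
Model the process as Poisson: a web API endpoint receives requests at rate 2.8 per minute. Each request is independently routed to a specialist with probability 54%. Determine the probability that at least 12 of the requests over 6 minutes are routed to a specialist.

Thinning: the requests that are routed to a specialist themselves form a Poisson process with rate 0.54 × 2.8 = 1.512 per minute.
Over the interval, μ = 1.512 × 6 = 9.072 (6 minutes).
P(N ≥ 12) = 1 − P(N ≤ 11) ≈ 0.2040.

0.2040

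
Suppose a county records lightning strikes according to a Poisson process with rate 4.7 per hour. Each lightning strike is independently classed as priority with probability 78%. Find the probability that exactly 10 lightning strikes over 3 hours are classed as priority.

Thinning: the lightning strikes that are classed as priority themselves form a Poisson process with rate 0.78 × 4.7 = 3.666 per hour.
Over the interval, μ = 3.666 × 3 = 10.998 (3 hours).
P(N = 10) = e^(−10.998) · 10.998^10/10! ≈ 0.1194.

0.1194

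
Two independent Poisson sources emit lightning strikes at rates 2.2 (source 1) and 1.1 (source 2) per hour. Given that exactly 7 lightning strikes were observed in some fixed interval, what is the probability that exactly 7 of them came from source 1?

Given the total, each event is independently from source 1 with probability p = λ_1/(λ_1+λ_2) = 2.2/3.3 ≈ 0.6667.
So K ~ Binomial(7, 2.2/3.3): P(K = 7) = C(7,7) · (2.2/3.3)^7 · (1.1/3.3)^0 ≈ 0.0585.

0.0585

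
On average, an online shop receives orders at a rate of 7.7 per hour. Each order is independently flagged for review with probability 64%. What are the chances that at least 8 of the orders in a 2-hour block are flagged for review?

Thinning: the orders that are flagged for review themselves form a Poisson process with rate 0.64 × 7.7 = 4.928 per hour.
Over the interval, μ = 4.928 × 2 = 9.856 (a 2-hour block = 2 hours).
P(N ≥ 8) = 1 − P(N ≤ 7) ≈ 0.7665.

0.7665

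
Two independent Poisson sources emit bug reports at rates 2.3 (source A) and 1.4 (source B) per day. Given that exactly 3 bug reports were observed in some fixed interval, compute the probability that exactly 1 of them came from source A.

0.2670

Given the total, each event is independently from source A with probability p = λ_A/(λ_A+λ_B) = 2.3/3.7 ≈ 0.6216.
So K ~ Binomial(3, 2.3/3.7): P(K = 1) = C(3,1) · (2.3/3.7)^1 · (1.4/3.7)^2 ≈ 0.2670.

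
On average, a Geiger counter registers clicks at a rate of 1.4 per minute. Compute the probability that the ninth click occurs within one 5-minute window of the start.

0.2709

Over the interval, μ = 1.4 × 5 = 7 (a 5-minute window = 5 minutes).
The ninth arrival falls in the interval iff at least 9 events occur there: P(S_9 ≤ t) = P(N ≥ 9) = 1 − P(N ≤ 8) ≈ 0.2709.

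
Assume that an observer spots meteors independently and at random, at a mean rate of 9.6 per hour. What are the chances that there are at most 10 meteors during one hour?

With mean μ = 9.6 per hour,
P(N ≤ 10) = Σ_{j=0}^{10} e^(−μ) μ^j/j! ≈ 0.6329.

0.6329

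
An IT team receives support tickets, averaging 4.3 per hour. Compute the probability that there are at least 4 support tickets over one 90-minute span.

Over the interval, μ = 4.3 × 1.5 = 6.45 (a 90-minute span = 1.5 hours).
P(N ≥ 4) = 1 − P(N ≤ 3) = 1 − Σ_{j=0}^{3} e^(−μ) μ^j/j! ≈ 0.8847.

0.8847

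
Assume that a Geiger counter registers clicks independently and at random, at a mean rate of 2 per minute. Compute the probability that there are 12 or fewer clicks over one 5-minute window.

0.7916

Over the interval, μ = 2 × 5 = 10 (a 5-minute window = 5 minutes).
P(N ≤ 12) = Σ_{j=0}^{12} e^(−μ) μ^j/j! ≈ 0.7916.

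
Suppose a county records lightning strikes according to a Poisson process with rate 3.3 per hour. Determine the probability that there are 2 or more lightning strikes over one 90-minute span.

Over the interval, μ = 3.3 × 1.5 = 4.95 (a 90-minute span = 1.5 hours).
P(N ≥ 2) = 1 − P(N ≤ 1) = 1 − Σ_{j=0}^{1} e^(−μ) μ^j/j! ≈ 0.9579.

0.9579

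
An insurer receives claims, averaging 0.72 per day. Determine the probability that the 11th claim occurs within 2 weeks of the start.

Over the interval, μ = 0.72 × 14 = 10.08 (2 weeks = 14 days).
The 11th arrival falls in the interval iff at least 11 events occur there: P(S_11 ≤ t) = P(N ≥ 11) = 1 − P(N ≤ 10) ≈ 0.4270.

0.4270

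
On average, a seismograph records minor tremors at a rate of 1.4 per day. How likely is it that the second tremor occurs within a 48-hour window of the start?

Over the interval, μ = 1.4 × 2 = 2.8 (a 48-hour window = 2 days).
The second arrival falls in the interval iff at least 2 events occur there: P(S_2 ≤ t) = P(N ≥ 2) = 1 − P(N ≤ 1) ≈ 0.7689.

0.7689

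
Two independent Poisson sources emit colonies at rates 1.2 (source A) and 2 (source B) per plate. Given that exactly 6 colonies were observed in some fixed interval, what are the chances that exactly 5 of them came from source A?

Given the total, each event is independently from source A with probability p = λ_A/(λ_A+λ_B) = 1.2/3.2 = 0.3750.
So K ~ Binomial(6, 1.2/3.2): P(K = 5) = C(6,5) · (1.2/3.2)^5 · (2/3.2)^1 ≈ 0.0278.

0.0278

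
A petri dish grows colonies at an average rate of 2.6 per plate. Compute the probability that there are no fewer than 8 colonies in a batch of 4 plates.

0.8137

Over the interval, μ = 2.6 × 4 = 10.4 (a batch of 4 plates = 4 plates).
P(N ≥ 8) = 1 − P(N ≤ 7) = 1 − Σ_{j=0}^{7} e^(−μ) μ^j/j! ≈ 0.8137.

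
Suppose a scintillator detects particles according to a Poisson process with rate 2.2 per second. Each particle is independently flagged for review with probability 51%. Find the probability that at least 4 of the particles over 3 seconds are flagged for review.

0.4342

Thinning: the particles that are flagged for review themselves form a Poisson process with rate 0.51 × 2.2 = 1.122 per second.
Over the interval, μ = 1.122 × 3 = 3.366 (3 seconds).
P(N ≥ 4) = 1 − P(N ≤ 3) ≈ 0.4342.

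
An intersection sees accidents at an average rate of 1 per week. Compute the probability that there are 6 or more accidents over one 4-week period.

0.2149

Over the interval, μ = 1 × 4 = 4 (a 4-week period = 4 weeks).
P(N ≥ 6) = 1 − P(N ≤ 5) = 1 − Σ_{j=0}^{5} e^(−μ) μ^j/j! ≈ 0.2149.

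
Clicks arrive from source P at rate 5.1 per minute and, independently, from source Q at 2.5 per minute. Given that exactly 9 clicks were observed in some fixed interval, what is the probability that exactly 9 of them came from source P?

0.0276

Given the total, each event is independently from source P with probability p = λ_P/(λ_P+λ_Q) = 5.1/7.6 ≈ 0.6711.
So K ~ Binomial(9, 5.1/7.6): P(K = 9) = C(9,9) · (5.1/7.6)^9 · (2.5/7.6)^0 ≈ 0.0276.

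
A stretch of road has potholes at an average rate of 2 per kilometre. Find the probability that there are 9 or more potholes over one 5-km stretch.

Over the interval, μ = 2 × 5 = 10 (a 5-km stretch = 5 kilometres).
P(N ≥ 9) = 1 − P(N ≤ 8) = 1 − Σ_{j=0}^{8} e^(−μ) μ^j/j! ≈ 0.6672.

0.6672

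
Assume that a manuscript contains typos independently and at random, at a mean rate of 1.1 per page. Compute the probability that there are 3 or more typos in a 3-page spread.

0.6406

Over the interval, μ = 1.1 × 3 = 3.3 (a 3-page spread = 3 pages).
P(N ≥ 3) = 1 − P(N ≤ 2) = 1 − Σ_{j=0}^{2} e^(−μ) μ^j/j! ≈ 0.6406.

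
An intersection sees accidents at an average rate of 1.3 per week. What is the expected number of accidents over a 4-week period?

E[N] = λt = 1.3 × 4 = 5.2 (a 4-week period = 4 weeks).

5.2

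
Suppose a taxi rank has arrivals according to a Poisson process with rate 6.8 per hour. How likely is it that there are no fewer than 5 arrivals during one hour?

With mean μ = 6.8 per hour,
P(N ≥ 5) = 1 − P(N ≤ 4) = 1 − Σ_{j=0}^{4} e^(−μ) μ^j/j! ≈ 0.8080.

0.8080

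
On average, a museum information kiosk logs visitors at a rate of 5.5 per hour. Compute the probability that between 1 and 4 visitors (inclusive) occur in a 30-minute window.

Over the interval, μ = 5.5 × 0.5 = 2.75 (a 30-minute window = 0.5 hours).
P(1 ≤ N ≤ 4) = Σ_{j=1}^{4} e^(−2.75) · 2.75^j/j! ≈ 0.7915.

0.7915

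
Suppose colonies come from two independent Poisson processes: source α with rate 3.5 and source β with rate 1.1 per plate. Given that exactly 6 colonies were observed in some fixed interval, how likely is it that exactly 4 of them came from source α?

Given the total, each event is independently from source α with probability p = λ_α/(λ_α+λ_β) = 3.5/4.6 ≈ 0.7609.
So K ~ Binomial(6, 3.5/4.6): P(K = 4) = C(6,4) · (3.5/4.6)^4 · (1.1/4.6)^2 ≈ 0.2875.

0.2875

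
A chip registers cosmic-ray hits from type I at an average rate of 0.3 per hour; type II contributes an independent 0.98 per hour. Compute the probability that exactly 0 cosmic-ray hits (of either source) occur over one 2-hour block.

Independent Poisson processes superpose: combined rate λ = 0.3 + 0.98 = 1.28 per hour.
Over the interval, μ = 1.28 × 2 = 2.56 (a 2-hour block = 2 hours).
P(N = 0) = e^(−2.56) · 2.56^0/0! ≈ 0.0773.

0.0773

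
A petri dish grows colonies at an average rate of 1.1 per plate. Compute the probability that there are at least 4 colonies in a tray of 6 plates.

Over the interval, μ = 1.1 × 6 = 6.6 (a tray of 6 plates = 6 plates).
P(N ≥ 4) = 1 − P(N ≤ 3) = 1 − Σ_{j=0}^{3} e^(−μ) μ^j/j! ≈ 0.8948.

0.8948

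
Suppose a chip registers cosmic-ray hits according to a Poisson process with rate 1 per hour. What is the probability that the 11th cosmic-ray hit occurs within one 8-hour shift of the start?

Over the interval, μ = 1 × 8 = 8 (an 8-hour shift = 8 hours).
The 11th arrival falls in the interval iff at least 11 events occur there: P(S_11 ≤ t) = P(N ≥ 11) = 1 − P(N ≤ 10) ≈ 0.1841.

0.1841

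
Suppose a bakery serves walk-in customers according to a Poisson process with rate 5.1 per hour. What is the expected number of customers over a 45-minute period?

3.825

E[N] = λt = 5.1 × 0.75 = 3.825 (a 45-minute period = 0.75 hours).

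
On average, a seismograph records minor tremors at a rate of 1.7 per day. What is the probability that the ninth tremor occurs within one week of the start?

Over the interval, μ = 1.7 × 7 = 11.9 (a week = 7 days).
The ninth arrival falls in the interval iff at least 9 events occur there: P(S_9 ≤ t) = P(N ≥ 9) = 1 − P(N ≤ 8) ≈ 0.8383.

0.8383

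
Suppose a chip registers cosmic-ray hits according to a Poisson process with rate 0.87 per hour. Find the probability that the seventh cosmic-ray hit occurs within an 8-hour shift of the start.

0.5443

Over the interval, μ = 0.87 × 8 = 6.96 (an 8-hour shift = 8 hours).
The seventh arrival falls in the interval iff at least 7 events occur there: P(S_7 ≤ t) = P(N ≥ 7) = 1 − P(N ≤ 6) ≈ 0.5443.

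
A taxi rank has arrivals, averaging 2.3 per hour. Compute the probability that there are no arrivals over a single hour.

0.1003

With mean μ = 2.3 per hour,
P(N = 0) = e^(−μ) μ^0/0! = e^(−2.3) · 2.3^0/1 ≈ 0.1003.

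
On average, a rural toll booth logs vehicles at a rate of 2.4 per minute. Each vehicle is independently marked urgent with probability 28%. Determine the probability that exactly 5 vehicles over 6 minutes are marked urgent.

Thinning: the vehicles that are marked urgent themselves form a Poisson process with rate 0.28 × 2.4 = 0.672 per minute.
Over the interval, μ = 0.672 × 6 = 4.032 (6 minutes).
P(N = 5) = e^(−4.032) · 4.032^5/5! ≈ 0.1575.

0.1575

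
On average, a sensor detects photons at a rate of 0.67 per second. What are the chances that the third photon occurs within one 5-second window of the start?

Over the interval, μ = 0.67 × 5 = 3.35 (a 5-second window = 5 seconds).
The third arrival falls in the interval iff at least 3 events occur there: P(S_3 ≤ t) = P(N ≥ 3) = 1 − P(N ≤ 2) ≈ 0.6505.

0.6505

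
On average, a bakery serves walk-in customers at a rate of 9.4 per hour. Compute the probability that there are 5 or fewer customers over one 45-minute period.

0.2944

Over the interval, μ = 9.4 × 0.75 = 7.05 (a 45-minute period = 0.75 hours).
P(N ≤ 5) = Σ_{j=0}^{5} e^(−μ) μ^j/j! ≈ 0.2944.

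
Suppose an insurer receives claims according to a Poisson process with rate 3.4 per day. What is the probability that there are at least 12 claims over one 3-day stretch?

0.3262

Over the interval, μ = 3.4 × 3 = 10.2 (a 3-day stretch = 3 days).
P(N ≥ 12) = 1 − P(N ≤ 11) = 1 − Σ_{j=0}^{11} e^(−μ) μ^j/j! ≈ 0.3262.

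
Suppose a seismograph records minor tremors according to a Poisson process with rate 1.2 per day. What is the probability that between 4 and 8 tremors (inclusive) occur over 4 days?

Over the interval, μ = 1.2 × 4 = 4.8 (4 days).
P(4 ≤ N ≤ 8) = Σ_{j=4}^{8} e^(−4.8) · 4.8^j/j! ≈ 0.6500.

0.6500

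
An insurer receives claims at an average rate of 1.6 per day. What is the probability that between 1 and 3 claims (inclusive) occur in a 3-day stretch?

0.2860

Over the interval, μ = 1.6 × 3 = 4.8 (a 3-day stretch = 3 days).
P(1 ≤ N ≤ 3) = Σ_{j=1}^{3} e^(−4.8) · 4.8^j/j! ≈ 0.2860.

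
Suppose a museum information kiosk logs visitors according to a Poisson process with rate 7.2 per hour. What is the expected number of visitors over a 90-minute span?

E[N] = λt = 7.2 × 1.5 = 10.8 (a 90-minute span = 1.5 hours).

10.8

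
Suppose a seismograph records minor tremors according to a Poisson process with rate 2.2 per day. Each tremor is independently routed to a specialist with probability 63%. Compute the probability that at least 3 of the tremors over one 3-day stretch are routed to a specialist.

0.7841

Thinning: the tremors that are routed to a specialist themselves form a Poisson process with rate 0.63 × 2.2 = 1.386 per day.
Over the interval, μ = 1.386 × 3 = 4.158 (a 3-day stretch = 3 days).
P(N ≥ 3) = 1 − P(N ≤ 2) ≈ 0.7841.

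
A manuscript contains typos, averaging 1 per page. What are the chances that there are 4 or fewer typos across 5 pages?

0.4405

Over the interval, μ = 1 × 5 = 5 (5 pages).
P(N ≤ 4) = Σ_{j=0}^{4} e^(−μ) μ^j/j! ≈ 0.4405.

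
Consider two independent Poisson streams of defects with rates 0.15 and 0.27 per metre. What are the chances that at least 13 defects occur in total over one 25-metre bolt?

0.2580

Independent Poisson processes superpose: combined rate λ = 0.15 + 0.27 = 0.42 per metre.
Over the interval, μ = 0.42 × 25 = 10.5 (a 25-metre bolt = 25 metres).
P(N ≥ 13) = 1 − P(N ≤ 12) ≈ 0.2580.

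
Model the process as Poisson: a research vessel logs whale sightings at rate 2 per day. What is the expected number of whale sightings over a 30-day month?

E[N] = λt = 2 × 30 = 60 (a 30-day month = 30 days).

60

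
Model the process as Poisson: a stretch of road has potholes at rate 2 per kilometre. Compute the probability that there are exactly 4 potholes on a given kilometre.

With mean μ = 2 per kilometre,
P(N = 4) = e^(−μ) μ^4/4! = e^(−2) · 2^4/24 ≈ 0.0902.

0.0902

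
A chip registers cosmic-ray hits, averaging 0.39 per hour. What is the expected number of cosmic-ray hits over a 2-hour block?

0.78

E[N] = λt = 0.39 × 2 = 0.78 (a 2-hour block = 2 hours).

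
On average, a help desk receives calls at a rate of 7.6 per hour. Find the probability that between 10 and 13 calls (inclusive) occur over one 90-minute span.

Over the interval, μ = 7.6 × 1.5 = 11.4 (a 90-minute span = 1.5 hours).
P(10 ≤ N ≤ 13) = Σ_{j=10}^{13} e^(−11.4) · 11.4^j/j! ≈ 0.4443.

0.4443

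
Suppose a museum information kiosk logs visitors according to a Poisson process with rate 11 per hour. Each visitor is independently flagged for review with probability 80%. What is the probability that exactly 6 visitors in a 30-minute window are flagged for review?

Thinning: the visitors that are flagged for review themselves form a Poisson process with rate 0.8 × 11 = 8.8 per hour.
Over the interval, μ = 8.8 × 0.5 = 4.4 (a 30-minute window = 0.5 hours).
P(N = 6) = e^(−4.4) · 4.4^6/6! ≈ 0.1237.

0.1237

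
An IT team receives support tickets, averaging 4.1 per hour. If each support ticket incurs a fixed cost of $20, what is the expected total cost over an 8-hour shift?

$656

E[N] = 4.1 × 8 = 32.8 (an 8-hour shift = 8 hours); E[cost] = 32.8 × $20 = $656.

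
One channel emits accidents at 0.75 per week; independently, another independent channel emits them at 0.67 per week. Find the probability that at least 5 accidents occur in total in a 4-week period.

Independent Poisson processes superpose: combined rate λ = 0.75 + 0.67 = 1.42 per week.
Over the interval, μ = 1.42 × 4 = 5.68 (a 4-week period = 4 weeks).
P(N ≥ 5) = 1 − P(N ≤ 4) ≈ 0.6698.

0.6698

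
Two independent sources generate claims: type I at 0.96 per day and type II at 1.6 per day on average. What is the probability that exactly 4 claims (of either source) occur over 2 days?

Independent Poisson processes superpose: combined rate λ = 0.96 + 1.6 = 2.56 per day.
Over the interval, μ = 2.56 × 2 = 5.12 (2 days).
P(N = 4) = e^(−5.12) · 5.12^4/4! ≈ 0.1711.

0.1711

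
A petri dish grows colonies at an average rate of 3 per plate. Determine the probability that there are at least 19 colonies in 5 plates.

0.1805

Over the interval, μ = 3 × 5 = 15 (5 plates).
P(N ≥ 19) = 1 − P(N ≤ 18) = 1 − Σ_{j=0}^{18} e^(−μ) μ^j/j! ≈ 0.1805.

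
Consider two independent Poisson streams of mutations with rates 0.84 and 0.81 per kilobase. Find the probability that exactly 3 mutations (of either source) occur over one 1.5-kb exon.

Independent Poisson processes superpose: combined rate λ = 0.84 + 0.81 = 1.65 per kilobase.
Over the interval, μ = 1.65 × 1.5 = 2.475 (a 1.5-kb exon = 1.5 kilobases).
P(N = 3) = e^(−2.475) · 2.475^3/3! ≈ 0.2127.

0.2127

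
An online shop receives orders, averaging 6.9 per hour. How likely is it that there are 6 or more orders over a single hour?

With mean μ = 6.9 per hour,
P(N ≥ 6) = 1 − P(N ≤ 5) = 1 − Σ_{j=0}^{5} e^(−μ) μ^j/j! ≈ 0.6863.

0.6863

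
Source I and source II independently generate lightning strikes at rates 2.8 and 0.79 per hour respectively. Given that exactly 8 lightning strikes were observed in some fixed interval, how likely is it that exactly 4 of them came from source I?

Given the total, each event is independently from source I with probability p = λ_I/(λ_I+λ_II) = 2.8/3.59 ≈ 0.7799.
So K ~ Binomial(8, 2.8/3.59): P(K = 4) = C(8,4) · (2.8/3.59)^4 · (0.79/3.59)^4 ≈ 0.0607.

0.0607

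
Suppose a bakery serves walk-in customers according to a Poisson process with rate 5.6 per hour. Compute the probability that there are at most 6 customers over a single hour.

With mean μ = 5.6 per hour,
P(N ≤ 6) = Σ_{j=0}^{6} e^(−μ) μ^j/j! ≈ 0.6703.

0.6703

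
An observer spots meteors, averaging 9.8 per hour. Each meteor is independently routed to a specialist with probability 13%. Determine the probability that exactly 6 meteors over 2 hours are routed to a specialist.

0.0297

Thinning: the meteors that are routed to a specialist themselves form a Poisson process with rate 0.13 × 9.8 = 1.274 per hour.
Over the interval, μ = 1.274 × 2 = 2.548 (2 hours).
P(N = 6) = e^(−2.548) · 2.548^6/6! ≈ 0.0297.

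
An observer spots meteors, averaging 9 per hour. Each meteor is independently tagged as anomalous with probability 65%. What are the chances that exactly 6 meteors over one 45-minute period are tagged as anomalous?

0.1232

Thinning: the meteors that are tagged as anomalous themselves form a Poisson process with rate 0.65 × 9 = 5.85 per hour.
Over the interval, μ = 5.85 × 0.75 = 4.3875 (a 45-minute period = 0.75 hours).
P(N = 6) = e^(−4.3875) · 4.3875^6/6! ≈ 0.1232.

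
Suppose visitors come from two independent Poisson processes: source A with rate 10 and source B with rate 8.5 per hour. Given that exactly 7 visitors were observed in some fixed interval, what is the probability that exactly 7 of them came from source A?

0.0135

Given the total, each event is independently from source A with probability p = λ_A/(λ_A+λ_B) = 10/18.5 ≈ 0.5405.
So K ~ Binomial(7, 10/18.5): P(K = 7) = C(7,7) · (10/18.5)^7 · (8.5/18.5)^0 ≈ 0.0135.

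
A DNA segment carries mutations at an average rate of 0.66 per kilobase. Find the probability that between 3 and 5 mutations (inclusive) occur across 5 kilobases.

Over the interval, μ = 0.66 × 5 = 3.3 (5 kilobases).
P(3 ≤ N ≤ 5) = Σ_{j=3}^{5} e^(−3.3) · 3.3^j/j! ≈ 0.5235.

0.5235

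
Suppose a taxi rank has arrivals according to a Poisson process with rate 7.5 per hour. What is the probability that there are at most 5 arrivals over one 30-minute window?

Over the interval, μ = 7.5 × 0.5 = 3.75 (a 30-minute window = 0.5 hours).
P(N ≤ 5) = Σ_{j=0}^{5} e^(−μ) μ^j/j! ≈ 0.8229.

0.8229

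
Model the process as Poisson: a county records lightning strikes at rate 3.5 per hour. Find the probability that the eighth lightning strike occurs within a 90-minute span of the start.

0.1608

Over the interval, μ = 3.5 × 1.5 = 5.25 (a 90-minute span = 1.5 hours).
The eighth arrival falls in the interval iff at least 8 events occur there: P(S_8 ≤ t) = P(N ≥ 8) = 1 − P(N ≤ 7) ≈ 0.1608.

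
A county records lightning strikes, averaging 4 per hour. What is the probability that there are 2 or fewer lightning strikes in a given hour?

With mean μ = 4 per hour,
P(N ≤ 2) = Σ_{j=0}^{2} e^(−μ) μ^j/j! ≈ 0.2381.

0.2381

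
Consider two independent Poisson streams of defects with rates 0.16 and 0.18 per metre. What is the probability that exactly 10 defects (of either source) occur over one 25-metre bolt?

0.1104

Independent Poisson processes superpose: combined rate λ = 0.16 + 0.18 = 0.34 per metre.
Over the interval, μ = 0.34 × 25 = 8.5 (a 25-metre bolt = 25 metres).
P(N = 10) = e^(−8.5) · 8.5^10/10! ≈ 0.1104.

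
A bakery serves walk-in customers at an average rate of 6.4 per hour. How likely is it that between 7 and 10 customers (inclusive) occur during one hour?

0.3963

With mean μ = 6.4 per hour,
P(7 ≤ N ≤ 10) = Σ_{j=7}^{10} e^(−6.4) · 6.4^j/j! ≈ 0.3963.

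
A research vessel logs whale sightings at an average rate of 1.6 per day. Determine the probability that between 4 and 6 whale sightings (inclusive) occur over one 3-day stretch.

Over the interval, μ = 1.6 × 3 = 4.8 (a 3-day stretch = 3 days).
P(4 ≤ N ≤ 6) = Σ_{j=4}^{6} e^(−4.8) · 4.8^j/j! ≈ 0.4966.

0.4966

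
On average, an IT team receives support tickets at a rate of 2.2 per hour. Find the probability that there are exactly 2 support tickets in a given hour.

0.2681

With mean μ = 2.2 per hour,
P(N = 2) = e^(−μ) μ^2/2! = e^(−2.2) · 2.2^2/2 ≈ 0.2681.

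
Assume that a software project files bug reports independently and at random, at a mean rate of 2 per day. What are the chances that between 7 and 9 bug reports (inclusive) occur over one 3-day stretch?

0.3098

Over the interval, μ = 2 × 3 = 6 (a 3-day stretch = 3 days).
P(7 ≤ N ≤ 9) = Σ_{j=7}^{9} e^(−6) · 6^j/j! ≈ 0.3098.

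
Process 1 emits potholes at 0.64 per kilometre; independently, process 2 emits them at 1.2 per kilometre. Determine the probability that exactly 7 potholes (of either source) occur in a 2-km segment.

Independent Poisson processes superpose: combined rate λ = 0.64 + 1.2 = 1.84 per kilometre.
Over the interval, μ = 1.84 × 2 = 3.68 (a 2-km segment = 2 kilometres).
P(N = 7) = e^(−3.68) · 3.68^7/7! ≈ 0.0457.

0.0457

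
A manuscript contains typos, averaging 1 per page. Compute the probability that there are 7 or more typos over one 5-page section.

Over the interval, μ = 1 × 5 = 5 (a 5-page section = 5 pages).
P(N ≥ 7) = 1 − P(N ≤ 6) = 1 − Σ_{j=0}^{6} e^(−μ) μ^j/j! ≈ 0.2378.

0.2378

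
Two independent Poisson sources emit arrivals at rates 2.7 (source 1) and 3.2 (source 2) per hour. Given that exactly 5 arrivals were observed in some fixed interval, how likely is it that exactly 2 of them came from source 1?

0.3341

Given the total, each event is independently from source 1 with probability p = λ_1/(λ_1+λ_2) = 2.7/5.9 ≈ 0.4576.
So K ~ Binomial(5, 2.7/5.9): P(K = 2) = C(5,2) · (2.7/5.9)^2 · (3.2/5.9)^3 ≈ 0.3341.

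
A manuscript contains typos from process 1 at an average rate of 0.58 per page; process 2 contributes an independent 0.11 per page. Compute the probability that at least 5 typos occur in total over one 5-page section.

Independent Poisson processes superpose: combined rate λ = 0.58 + 0.11 = 0.69 per page.
Over the interval, μ = 0.69 × 5 = 3.45 (a 5-page section = 5 pages).
P(N ≥ 5) = 1 − P(N ≤ 4) ≈ 0.2651.

0.2651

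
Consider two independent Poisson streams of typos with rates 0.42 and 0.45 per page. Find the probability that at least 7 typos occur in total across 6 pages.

0.2706

Independent Poisson processes superpose: combined rate λ = 0.42 + 0.45 = 0.87 per page.
Over the interval, μ = 0.87 × 6 = 5.22 (6 pages).
P(N ≥ 7) = 1 − P(N ≤ 6) ≈ 0.2706.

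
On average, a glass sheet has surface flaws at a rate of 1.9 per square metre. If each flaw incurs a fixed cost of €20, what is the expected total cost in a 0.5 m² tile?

E[N] = 1.9 × 0.5 = 0.95 (a 0.5 m² tile = 0.5 square metres); E[cost] = 0.95 × €20 = €19.

€19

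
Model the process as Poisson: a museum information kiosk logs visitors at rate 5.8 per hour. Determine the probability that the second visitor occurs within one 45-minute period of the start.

0.9309

Over the interval, μ = 5.8 × 0.75 = 4.35 (a 45-minute period = 0.75 hours).
The second arrival falls in the interval iff at least 2 events occur there: P(S_2 ≤ t) = P(N ≥ 2) = 1 − P(N ≤ 1) ≈ 0.9309.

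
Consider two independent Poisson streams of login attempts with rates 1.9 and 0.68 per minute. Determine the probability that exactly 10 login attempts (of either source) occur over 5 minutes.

Independent Poisson processes superpose: combined rate λ = 1.9 + 0.68 = 2.58 per minute.
Over the interval, μ = 2.58 × 5 = 12.9 (5 minutes).
P(N = 10) = e^(−12.9) · 12.9^10/10! ≈ 0.0878.

0.0878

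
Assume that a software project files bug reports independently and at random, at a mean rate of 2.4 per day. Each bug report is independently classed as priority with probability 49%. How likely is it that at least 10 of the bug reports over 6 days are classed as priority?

0.1752

Thinning: the bug reports that are classed as priority themselves form a Poisson process with rate 0.49 × 2.4 = 1.176 per day.
Over the interval, μ = 1.176 × 6 = 7.056 (6 days).
P(N ≥ 10) = 1 − P(N ≤ 9) ≈ 0.1752.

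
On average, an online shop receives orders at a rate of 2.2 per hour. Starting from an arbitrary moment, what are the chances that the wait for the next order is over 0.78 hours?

0.1798

The wait for the next event is exponential with rate λ = 2.2 per hour.
P(T > 0.78) = e^(−λt) = e^(−2.2 × 0.78) = e^(−1.716) ≈ 0.1798.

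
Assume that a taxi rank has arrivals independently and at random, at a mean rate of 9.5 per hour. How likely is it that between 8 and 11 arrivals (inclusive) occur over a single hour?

With mean μ = 9.5 per hour,
P(8 ≤ N ≤ 11) = Σ_{j=8}^{11} e^(−9.5) · 9.5^j/j! ≈ 0.4833.

0.4833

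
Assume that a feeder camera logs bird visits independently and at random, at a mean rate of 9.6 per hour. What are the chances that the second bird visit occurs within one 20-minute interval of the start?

Over the interval, μ = 9.6 × 1/3 = 3.2 (a 20-minute interval = 1/3 hours).
The second arrival falls in the interval iff at least 2 events occur there: P(S_2 ≤ t) = P(N ≥ 2) = 1 − P(N ≤ 1) ≈ 0.8288.

0.8288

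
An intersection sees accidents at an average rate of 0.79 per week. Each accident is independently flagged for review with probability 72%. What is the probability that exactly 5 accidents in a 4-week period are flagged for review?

0.0522

Thinning: the accidents that are flagged for review themselves form a Poisson process with rate 0.72 × 0.79 = 0.5688 per week.
Over the interval, μ = 0.5688 × 4 = 2.2752 (a 4-week period = 4 weeks).
P(N = 5) = e^(−2.2752) · 2.2752^5/5! ≈ 0.0522.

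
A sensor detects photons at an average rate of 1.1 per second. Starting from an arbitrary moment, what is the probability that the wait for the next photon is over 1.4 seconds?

0.2144

The wait for the next event is exponential with rate λ = 1.1 per second.
P(T > 1.4) = e^(−λt) = e^(−1.1 × 1.4) = e^(−1.54) ≈ 0.2144.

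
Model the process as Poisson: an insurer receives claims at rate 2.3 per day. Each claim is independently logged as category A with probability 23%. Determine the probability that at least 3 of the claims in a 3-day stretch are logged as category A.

Thinning: the claims that are logged as category A themselves form a Poisson process with rate 0.23 × 2.3 = 0.529 per day.
Over the interval, μ = 0.529 × 3 = 1.587 (a 3-day stretch = 3 days).
P(N ≥ 3) = 1 − P(N ≤ 2) ≈ 0.2133.

0.2133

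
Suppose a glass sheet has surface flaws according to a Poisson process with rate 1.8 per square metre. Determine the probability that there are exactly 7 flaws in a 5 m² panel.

Over the interval, μ = 1.8 × 5 = 9 (a 5 m² panel = 5 square metres).
P(N = 7) = e^(−μ) μ^7/7! = e^(−9) · 9^7/5040 ≈ 0.1171.

0.1171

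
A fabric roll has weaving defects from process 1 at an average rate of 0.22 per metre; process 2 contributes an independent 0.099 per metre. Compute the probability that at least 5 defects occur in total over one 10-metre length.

0.2176

Independent Poisson processes superpose: combined rate λ = 0.22 + 0.099 = 0.319 per metre.
Over the interval, μ = 0.319 × 10 = 3.19 (a 10-metre length = 10 metres).
P(N ≥ 5) = 1 − P(N ≤ 4) ≈ 0.2176.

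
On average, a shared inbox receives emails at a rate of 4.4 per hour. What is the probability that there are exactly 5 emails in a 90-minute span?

Over the interval, μ = 4.4 × 1.5 = 6.6 (a 90-minute span = 1.5 hours).
P(N = 5) = e^(−μ) μ^5/5! = e^(−6.6) · 6.6^5/120 ≈ 0.1420.

0.1420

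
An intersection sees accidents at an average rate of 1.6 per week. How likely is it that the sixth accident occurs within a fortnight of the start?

Over the interval, μ = 1.6 × 2 = 3.2 (a fortnight = 2 weeks).
The sixth arrival falls in the interval iff at least 6 events occur there: P(S_6 ≤ t) = P(N ≥ 6) = 1 − P(N ≤ 5) ≈ 0.1054.

0.1054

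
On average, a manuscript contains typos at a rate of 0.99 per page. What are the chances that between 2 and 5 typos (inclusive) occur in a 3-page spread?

0.7154

Over the interval, μ = 0.99 × 3 = 2.97 (a 3-page spread = 3 pages).
P(2 ≤ N ≤ 5) = Σ_{j=2}^{5} e^(−2.97) · 2.97^j/j! ≈ 0.7154.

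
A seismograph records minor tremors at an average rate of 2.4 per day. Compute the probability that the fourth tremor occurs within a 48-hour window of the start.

Over the interval, μ = 2.4 × 2 = 4.8 (a 48-hour window = 2 days).
The fourth arrival falls in the interval iff at least 4 events occur there: P(S_4 ≤ t) = P(N ≥ 4) = 1 − P(N ≤ 3) ≈ 0.7058.

0.7058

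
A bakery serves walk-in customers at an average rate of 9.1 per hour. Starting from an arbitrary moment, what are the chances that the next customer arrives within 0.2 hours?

0.8380

Inter-arrival times are exponential with rate λ = 9.1 per hour.
P(T ≤ 0.2) = 1 − e^(−λt) = 1 − e^(−9.1 × 0.2) = 1 − e^(−1.82) ≈ 0.8380.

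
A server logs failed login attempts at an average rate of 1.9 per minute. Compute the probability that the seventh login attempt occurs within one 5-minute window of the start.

0.8351

Over the interval, μ = 1.9 × 5 = 9.5 (a 5-minute window = 5 minutes).
The seventh arrival falls in the interval iff at least 7 events occur there: P(S_7 ≤ t) = P(N ≥ 7) = 1 − P(N ≤ 6) ≈ 0.8351.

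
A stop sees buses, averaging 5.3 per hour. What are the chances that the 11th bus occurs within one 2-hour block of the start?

0.4916

Over the interval, μ = 5.3 × 2 = 10.6 (a 2-hour block = 2 hours).
The 11th arrival falls in the interval iff at least 11 events occur there: P(S_11 ≤ t) = P(N ≥ 11) = 1 − P(N ≤ 10) ≈ 0.4916.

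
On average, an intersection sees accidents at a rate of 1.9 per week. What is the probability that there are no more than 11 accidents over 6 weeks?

0.5316

Over the interval, μ = 1.9 × 6 = 11.4 (6 weeks).
P(N ≤ 11) = Σ_{j=0}^{11} e^(−μ) μ^j/j! ≈ 0.5316.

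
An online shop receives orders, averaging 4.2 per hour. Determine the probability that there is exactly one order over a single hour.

With mean μ = 4.2 per hour,
P(N = 1) = e^(−μ) μ^1/1! = e^(−4.2) · 4.2^1/1 ≈ 0.0630.

0.0630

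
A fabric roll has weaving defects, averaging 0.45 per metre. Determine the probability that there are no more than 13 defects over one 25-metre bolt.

Over the interval, μ = 0.45 × 25 = 11.25 (a 25-metre bolt = 25 metres).
P(N ≤ 13) = Σ_{j=0}^{13} e^(−μ) μ^j/j! ≈ 0.7576.

0.7576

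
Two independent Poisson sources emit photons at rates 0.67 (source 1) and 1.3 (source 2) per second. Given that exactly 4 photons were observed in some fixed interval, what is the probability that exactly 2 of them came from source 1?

Given the total, each event is independently from source 1 with probability p = λ_1/(λ_1+λ_2) = 0.67/1.97 ≈ 0.3401.
So K ~ Binomial(4, 0.67/1.97): P(K = 2) = C(4,2) · (0.67/1.97)^2 · (1.3/1.97)^2 ≈ 0.3022.

0.3022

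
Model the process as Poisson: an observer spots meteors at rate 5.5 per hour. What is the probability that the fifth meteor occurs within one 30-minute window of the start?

0.1446

Over the interval, μ = 5.5 × 0.5 = 2.75 (a 30-minute window = 0.5 hours).
The fifth arrival falls in the interval iff at least 5 events occur there: P(S_5 ≤ t) = P(N ≥ 5) = 1 − P(N ≤ 4) ≈ 0.1446.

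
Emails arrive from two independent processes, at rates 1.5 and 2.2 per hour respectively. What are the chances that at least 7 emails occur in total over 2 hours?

Independent Poisson processes superpose: combined rate λ = 1.5 + 2.2 = 3.7 per hour.
Over the interval, μ = 3.7 × 2 = 7.4 (2 hours).
P(N ≥ 7) = 1 − P(N ≤ 6) ≈ 0.6080.

0.6080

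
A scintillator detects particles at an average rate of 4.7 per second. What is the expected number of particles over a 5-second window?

23.5

E[N] = λt = 4.7 × 5 = 23.5 (a 5-second window = 5 seconds).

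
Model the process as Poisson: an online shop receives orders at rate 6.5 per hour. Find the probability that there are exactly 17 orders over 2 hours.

0.0550

Over the interval, μ = 6.5 × 2 = 13 (2 hours).
P(N = 17) = e^(−μ) μ^17/17! = e^(−13) · 13^17/355687428096000 ≈ 0.0550.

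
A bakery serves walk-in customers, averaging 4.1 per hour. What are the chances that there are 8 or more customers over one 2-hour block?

0.5746

Over the interval, μ = 4.1 × 2 = 8.2 (a 2-hour block = 2 hours).
P(N ≥ 8) = 1 − P(N ≤ 7) = 1 − Σ_{j=0}^{7} e^(−μ) μ^j/j! ≈ 0.5746.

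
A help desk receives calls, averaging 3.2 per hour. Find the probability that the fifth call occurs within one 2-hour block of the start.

Over the interval, μ = 3.2 × 2 = 6.4 (a 2-hour block = 2 hours).
The fifth arrival falls in the interval iff at least 5 events occur there: P(S_5 ≤ t) = P(N ≥ 5) = 1 − P(N ≤ 4) ≈ 0.7649.

0.7649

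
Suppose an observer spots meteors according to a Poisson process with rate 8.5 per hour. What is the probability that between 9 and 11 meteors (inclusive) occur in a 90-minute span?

Over the interval, μ = 8.5 × 1.5 = 12.75 (a 90-minute span = 1.5 hours).
P(9 ≤ N ≤ 11) = Σ_{j=9}^{11} e^(−12.75) · 12.75^j/j! ≈ 0.2673.

0.2673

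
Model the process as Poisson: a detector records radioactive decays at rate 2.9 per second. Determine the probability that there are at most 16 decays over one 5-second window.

0.7112

Over the interval, μ = 2.9 × 5 = 14.5 (a 5-second window = 5 seconds).
P(N ≤ 16) = Σ_{j=0}^{16} e^(−μ) μ^j/j! ≈ 0.7112.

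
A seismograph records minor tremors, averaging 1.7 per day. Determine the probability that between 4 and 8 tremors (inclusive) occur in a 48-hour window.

Over the interval, μ = 1.7 × 2 = 3.4 (a 48-hour window = 2 days).
P(4 ≤ N ≤ 8) = Σ_{j=4}^{8} e^(−3.4) · 3.4^j/j! ≈ 0.4334.

0.4334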